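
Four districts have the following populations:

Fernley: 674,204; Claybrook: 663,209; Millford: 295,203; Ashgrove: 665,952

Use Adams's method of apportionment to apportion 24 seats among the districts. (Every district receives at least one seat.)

Fernley: 7, Claybrook: 7, Millford: 3, Ashgrove: 7

Standard divisor 2298568/24 ≈ 95773.667; standard quotas: Fernley 7.040, Claybrook 6.925, Millford 3.082, Ashgrove 6.953.
Rounding up gives 8, 7, 4, 7 = 26 seats, so the divisor must be adjusted.
With modified divisor 104500: modified quotas Fernley 6.452, Claybrook 6.346, Millford 2.825, Ashgrove 6.373.
Rounding up: Fernley 7, Claybrook 7, Millford 3, Ashgrove 7 (total 24).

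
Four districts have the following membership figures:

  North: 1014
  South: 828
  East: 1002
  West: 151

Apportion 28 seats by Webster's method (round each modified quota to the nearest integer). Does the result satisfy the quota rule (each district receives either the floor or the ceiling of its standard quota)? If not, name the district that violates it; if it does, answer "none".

none

Standard quotas: North 9.480, South 7.741, East 9.368, West 1.412.
Webster allocation: North 10, South 8, East 9, West 1.
Every allocation lies between the lower and upper quota.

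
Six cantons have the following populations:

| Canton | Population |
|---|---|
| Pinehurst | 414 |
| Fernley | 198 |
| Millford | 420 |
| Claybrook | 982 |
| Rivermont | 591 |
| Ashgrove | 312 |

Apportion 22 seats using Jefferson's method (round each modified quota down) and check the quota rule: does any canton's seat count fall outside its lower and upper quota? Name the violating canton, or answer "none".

none

Standard quotas: Pinehurst 3.122, Fernley 1.493, Millford 3.168, Claybrook 7.406, Rivermont 4.457, Ashgrove 2.353.
Jefferson allocation: Pinehurst 3, Fernley 1, Millford 3, Claybrook 8, Rivermont 5, Ashgrove 2.
Every allocation lies between the lower and upper quota.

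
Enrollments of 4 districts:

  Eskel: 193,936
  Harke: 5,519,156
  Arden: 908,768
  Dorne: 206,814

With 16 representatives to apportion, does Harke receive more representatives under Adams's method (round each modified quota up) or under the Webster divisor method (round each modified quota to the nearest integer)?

Adams: Eskel 1, Harke 12, Arden 2, Dorne 1.
Webster: Eskel 0, Harke 13, Arden 2, Dorne 1.
Harke gets 12 under Adams and 13 under Webster.

Webster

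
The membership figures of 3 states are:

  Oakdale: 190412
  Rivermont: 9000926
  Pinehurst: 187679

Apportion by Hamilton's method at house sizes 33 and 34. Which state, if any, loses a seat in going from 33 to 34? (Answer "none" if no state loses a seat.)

At 33 seats: Oakdale 1, Rivermont 32, Pinehurst 0.
At 34 seats: Oakdale 1, Rivermont 32, Pinehurst 1.
No state's allocation decreased.

none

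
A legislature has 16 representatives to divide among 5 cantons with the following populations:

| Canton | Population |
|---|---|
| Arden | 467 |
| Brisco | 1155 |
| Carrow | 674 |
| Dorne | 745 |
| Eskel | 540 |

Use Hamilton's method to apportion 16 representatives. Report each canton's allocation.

Standard divisor: 3581 ÷ 16 ≈ 223.812.
Standard quotas: Arden 2.087, Brisco 5.161, Carrow 3.011, Dorne 3.329, Eskel 2.413.
Lower quotas: Arden 2, Brisco 5, Carrow 3, Dorne 3, Eskel 2 (sum 15, leaving 1 seat).
Remainders in descending order: Eskel 0.413, Dorne 0.329, Brisco 0.161, Arden 0.087, Carrow 0.011.
The surplus seat goes to Eskel.

Arden: 2, Brisco: 5, Carrow: 3, Dorne: 3, Eskel: 3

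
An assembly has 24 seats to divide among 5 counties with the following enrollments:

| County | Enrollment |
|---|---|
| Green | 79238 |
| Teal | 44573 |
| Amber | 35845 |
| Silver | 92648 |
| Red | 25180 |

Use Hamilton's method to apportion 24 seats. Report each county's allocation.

The standard divisor is 277484/24 ≈ 11561.833.
Standard quotas: Green 6.8534, Teal 3.8552, Amber 3.1003, Silver 8.0133, Red 2.1779.
Lower quotas: Green 6, Teal 3, Amber 3, Silver 8, Red 2 (sum 22, leaving 2 seats).
Remainders in descending order: Teal 0.8552, Green 0.8534, Red 0.1779, Amber 0.1003, Silver 0.0133.
Largest remainders: Teal, Green receive the extra seats.

Green=7, Teal=4, Amber=3, Silver=8, Red=2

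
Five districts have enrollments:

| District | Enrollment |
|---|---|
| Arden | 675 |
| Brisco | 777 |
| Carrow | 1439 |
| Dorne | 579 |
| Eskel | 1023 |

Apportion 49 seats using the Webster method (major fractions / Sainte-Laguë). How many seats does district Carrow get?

16

Standard divisor 4493/49 ≈ 91.694; standard quotas: Arden 7.361, Brisco 8.474, Carrow 15.694, Dorne 6.314, Eskel 11.157.
Rounding to the nearest integer gives 7, 8, 16, 6, 11 = 48 seats, so the divisor must be adjusted.
With modified divisor 91: modified quotas Arden 7.418, Brisco 8.538, Carrow 15.813, Dorne 6.363, Eskel 11.242.
Rounding to the nearest integer: Arden 7, Brisco 9, Carrow 16, Dorne 6, Eskel 11 (total 49).
Carrow receives 16.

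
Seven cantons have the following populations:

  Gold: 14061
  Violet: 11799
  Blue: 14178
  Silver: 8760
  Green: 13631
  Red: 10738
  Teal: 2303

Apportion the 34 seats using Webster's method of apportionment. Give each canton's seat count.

Gold=6, Violet=5, Blue=7, Silver=4, Green=6, Red=5, Teal=1

Standard divisor 75470/34 ≈ 2219.706; standard quotas: Gold 6.335, Violet 5.316, Blue 6.387, Silver 3.946, Green 6.141, Red 4.838, Teal 1.038.
Rounding to the nearest integer gives 6, 5, 6, 4, 6, 5, 1 = 33 seats, so the divisor must be adjusted.
With modified divisor 2170: modified quotas Gold 6.480, Violet 5.437, Blue 6.534, Silver 4.037, Green 6.282, Red 4.948, Teal 1.061.
Rounding to the nearest integer: Gold 6, Violet 5, Blue 7, Silver 4, Green 6, Red 5, Teal 1 (total 34).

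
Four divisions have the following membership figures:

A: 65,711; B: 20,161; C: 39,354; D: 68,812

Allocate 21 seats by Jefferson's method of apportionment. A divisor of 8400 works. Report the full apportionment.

With modified divisor 8400: modified quotas A 7.823, B 2.400, C 4.685, D 8.192.
Rounding down: A 7, B 2, C 4, D 8 (total 21).

A 7; B 2; C 4; D 8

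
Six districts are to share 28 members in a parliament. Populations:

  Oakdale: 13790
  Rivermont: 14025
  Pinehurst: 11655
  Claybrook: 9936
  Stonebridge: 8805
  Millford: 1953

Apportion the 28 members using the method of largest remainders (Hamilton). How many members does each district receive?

Standard divisor: 60164 ÷ 28 ≈ 2148.714.
Standard quotas: Oakdale 6.4178, Rivermont 6.5272, Pinehurst 5.4242, Claybrook 4.6242, Stonebridge 4.0978, Millford 0.9089.
Lower quotas: Oakdale 6, Rivermont 6, Pinehurst 5, Claybrook 4, Stonebridge 4, Millford 0 (sum 25, leaving 3 seats).
Remainders in descending order: Millford 0.9089, Claybrook 0.6242, Rivermont 0.5272, Pinehurst 0.4242, Oakdale 0.4178, Stonebridge 0.0978.
Largest remainders: Millford, Claybrook, Rivermont receive the extra seats.

Oakdale 6; Rivermont 7; Pinehurst 5; Claybrook 5; Stonebridge 4; Millford 1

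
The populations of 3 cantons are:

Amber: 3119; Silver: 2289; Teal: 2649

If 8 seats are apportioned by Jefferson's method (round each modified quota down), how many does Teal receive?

Standard divisor 8057/8 ≈ 1007.125; standard quotas: Amber 3.097, Silver 2.273, Teal 2.630.
Rounding down gives 3, 2, 2 = 7 seats, so the divisor must be adjusted.
With modified divisor 800: modified quotas Amber 3.899, Silver 2.861, Teal 3.311.
Rounding down: Amber 3, Silver 2, Teal 3 (total 8).
Teal receives 3.

3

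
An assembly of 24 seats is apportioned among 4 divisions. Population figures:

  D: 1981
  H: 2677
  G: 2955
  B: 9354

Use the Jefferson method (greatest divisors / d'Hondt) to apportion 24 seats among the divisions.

Standard divisor 16967/24 ≈ 706.958; standard quotas: D 2.802, H 3.787, G 4.180, B 13.231.
Rounding down gives 2, 3, 4, 13 = 22 seats, so the divisor must be adjusted.
With modified divisor 665.8: modified quotas D 2.975, H 4.021, G 4.438, B 14.049.
Rounding down: D 2, H 4, G 4, B 14 (total 24).

D: 2; H: 4; G: 4; B: 14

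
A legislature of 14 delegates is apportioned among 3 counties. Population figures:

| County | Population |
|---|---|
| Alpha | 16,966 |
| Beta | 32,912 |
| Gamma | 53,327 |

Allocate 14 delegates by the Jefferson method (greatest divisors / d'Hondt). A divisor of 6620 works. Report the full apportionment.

With modified divisor 6620: modified quotas Alpha 2.563, Beta 4.972, Gamma 8.055.
Rounding down: Alpha 2, Beta 4, Gamma 8 (total 14).

Alpha: 2, Beta: 4, Gamma: 8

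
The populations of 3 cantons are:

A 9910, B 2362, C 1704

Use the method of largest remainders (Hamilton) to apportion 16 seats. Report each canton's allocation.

A 11, B 3, C 2

Standard divisor: 13976 ÷ 16 ≈ 873.5.
Standard quotas: A 11.3452, B 2.7041, C 1.9508.
Lower quotas: A 11, B 2, C 1 (sum 14, leaving 2 seats).
Remainders in descending order: C 0.9508, B 0.7041, A 0.3452.
The surplus seats go to C, B.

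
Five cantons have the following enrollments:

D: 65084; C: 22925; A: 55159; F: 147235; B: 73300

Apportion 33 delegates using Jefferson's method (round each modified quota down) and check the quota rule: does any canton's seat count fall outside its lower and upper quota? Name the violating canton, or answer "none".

none

Standard quotas: D 5.905, C 2.080, A 5.005, F 13.359, B 6.651.
Jefferson allocation: D 6, C 2, A 5, F 14, B 6.
Every allocation lies between the lower and upper quota.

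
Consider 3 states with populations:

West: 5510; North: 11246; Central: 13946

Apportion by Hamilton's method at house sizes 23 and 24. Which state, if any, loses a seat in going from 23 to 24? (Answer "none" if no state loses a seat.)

At 23 seats: West 4, North 8, Central 11.
At 24 seats: West 4, North 9, Central 11.
No state's allocation decreased.

none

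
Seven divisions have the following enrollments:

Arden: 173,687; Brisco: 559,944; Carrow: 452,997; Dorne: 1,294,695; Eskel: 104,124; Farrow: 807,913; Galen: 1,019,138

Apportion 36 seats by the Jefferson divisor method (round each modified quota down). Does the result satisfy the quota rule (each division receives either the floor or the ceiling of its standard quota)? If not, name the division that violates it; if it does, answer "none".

none

Standard quotas: Arden 1.417, Brisco 4.568, Carrow 3.696, Dorne 10.563, Eskel 0.850, Farrow 6.591, Galen 8.315.
Jefferson allocation: Arden 1, Brisco 4, Carrow 4, Dorne 11, Eskel 0, Farrow 7, Galen 9.
Every allocation lies between the lower and upper quota.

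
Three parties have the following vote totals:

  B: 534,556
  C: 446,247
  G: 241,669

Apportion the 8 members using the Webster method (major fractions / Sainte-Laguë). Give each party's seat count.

B=3, C=3, G=2

Standard divisor 1222472/8 ≈ 152809; standard quotas: B 3.498, C 2.920, G 1.582.
Rounding to the nearest integer gives B 3, C 3, G 2 — total 8, matching the house size, so no adjustment is needed.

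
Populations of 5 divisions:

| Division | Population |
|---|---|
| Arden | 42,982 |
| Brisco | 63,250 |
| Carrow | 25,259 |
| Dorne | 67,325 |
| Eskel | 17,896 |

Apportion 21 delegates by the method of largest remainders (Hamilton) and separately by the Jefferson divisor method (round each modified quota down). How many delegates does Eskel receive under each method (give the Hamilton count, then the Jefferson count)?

Hamilton: Arden 4, Brisco 6, Carrow 2, Dorne 7, Eskel 2.
Jefferson: Arden 4, Brisco 7, Carrow 2, Dorne 7, Eskel 1.
Eskel gets 2 under Hamilton and 1 under Jefferson.

2 and 1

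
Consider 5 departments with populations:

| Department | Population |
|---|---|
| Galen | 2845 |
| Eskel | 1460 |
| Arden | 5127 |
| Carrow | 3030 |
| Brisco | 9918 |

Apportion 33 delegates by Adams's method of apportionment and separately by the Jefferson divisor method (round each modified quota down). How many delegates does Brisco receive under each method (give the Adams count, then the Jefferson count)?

Adams: Galen 4, Eskel 2, Arden 8, Carrow 5, Brisco 14.
Jefferson: Galen 4, Eskel 2, Arden 8, Carrow 4, Brisco 15.
Brisco gets 14 under Adams and 15 under Jefferson.

14 and 15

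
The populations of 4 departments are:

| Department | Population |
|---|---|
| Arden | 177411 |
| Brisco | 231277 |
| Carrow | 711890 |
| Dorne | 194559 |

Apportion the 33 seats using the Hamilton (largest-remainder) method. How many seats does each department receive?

The standard divisor is 1315137/33 ≈ 39852.636.
Standard quotas: Arden 4.4517, Brisco 5.8033, Carrow 17.8631, Dorne 4.8820.
Lower quotas: Arden 4, Brisco 5, Carrow 17, Dorne 4 (sum 30, leaving 3 seats).
Remainders in descending order: Dorne 0.8820, Carrow 0.8631, Brisco 0.8033, Arden 0.4517.
The surplus seats go to Dorne, Carrow, Brisco.

Arden=4, Brisco=6, Carrow=18, Dorne=5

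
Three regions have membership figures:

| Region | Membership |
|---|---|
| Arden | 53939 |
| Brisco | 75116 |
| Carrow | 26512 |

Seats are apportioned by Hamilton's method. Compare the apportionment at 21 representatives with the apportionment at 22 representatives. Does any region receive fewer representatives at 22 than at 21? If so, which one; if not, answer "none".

none

At 21 seats: Arden 7, Brisco 10, Carrow 4.
At 22 seats: Arden 8, Brisco 10, Carrow 4.
No region's allocation decreased.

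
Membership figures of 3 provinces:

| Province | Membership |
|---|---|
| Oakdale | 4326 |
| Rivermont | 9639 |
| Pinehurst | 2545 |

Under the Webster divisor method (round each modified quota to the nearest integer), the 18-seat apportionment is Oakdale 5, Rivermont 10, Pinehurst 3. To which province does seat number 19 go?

Priority for the next seat is population ÷ (current seats + 0.5).
Priorities: Oakdale 786.545, Rivermont 918.000, Pinehurst 727.143.
Highest priority: Rivermont.

Rivermont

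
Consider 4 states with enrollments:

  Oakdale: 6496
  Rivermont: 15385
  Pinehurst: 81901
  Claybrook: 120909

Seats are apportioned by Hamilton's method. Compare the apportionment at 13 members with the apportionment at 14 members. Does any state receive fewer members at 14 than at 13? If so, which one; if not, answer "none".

none

At 13 seats: Oakdale 0, Rivermont 1, Pinehurst 5, Claybrook 7.
At 14 seats: Oakdale 0, Rivermont 1, Pinehurst 5, Claybrook 8.
No state's allocation decreased.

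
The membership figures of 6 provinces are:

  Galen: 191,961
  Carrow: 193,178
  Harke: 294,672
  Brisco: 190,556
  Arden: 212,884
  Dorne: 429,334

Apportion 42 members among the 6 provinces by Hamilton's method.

Galen: 5, Carrow: 6, Harke: 8, Brisco: 5, Arden: 6, Dorne: 12

The standard divisor is 1512585/42 ≈ 36013.929.
Standard quotas: Galen 5.3302, Carrow 5.3640, Harke 8.1822, Brisco 5.2912, Arden 5.9112, Dorne 11.9213.
Lower quotas: Galen 5, Carrow 5, Harke 8, Brisco 5, Arden 5, Dorne 11 (sum 39, leaving 3 seats).
Remainders in descending order: Dorne 0.9213, Arden 0.9112, Carrow 0.3640, Galen 0.3302, Brisco 0.2912, Harke 0.1822.
Largest remainders: Dorne, Arden, Carrow receive the extra seats.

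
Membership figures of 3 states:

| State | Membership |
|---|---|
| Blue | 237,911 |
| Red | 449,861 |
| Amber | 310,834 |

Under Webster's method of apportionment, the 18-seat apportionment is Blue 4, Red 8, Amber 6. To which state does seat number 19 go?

Priority for the next seat is population ÷ (current seats + 0.5).
Priorities: Blue 52869.111, Red 52924.824, Amber 47820.615.
Highest priority: Red.

Red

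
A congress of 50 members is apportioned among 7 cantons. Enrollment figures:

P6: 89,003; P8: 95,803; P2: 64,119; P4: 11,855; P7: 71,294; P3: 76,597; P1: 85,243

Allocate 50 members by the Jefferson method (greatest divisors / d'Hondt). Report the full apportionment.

P6 9, P8 10, P2 6, P4 1, P7 7, P3 8, P1 9

Standard divisor 493914/50 ≈ 9878.28; standard quotas: P6 9.010, P8 9.698, P2 6.491, P4 1.200, P7 7.217, P3 7.754, P1 8.629.
Rounding down gives 9, 9, 6, 1, 7, 7, 8 = 47 seats, so the divisor must be adjusted.
With modified divisor 9300: modified quotas P6 9.570, P8 10.301, P2 6.895, P4 1.275, P7 7.666, P3 8.236, P1 9.166.
Rounding down: P6 9, P8 10, P2 6, P4 1, P7 7, P3 8, P1 9 (total 50).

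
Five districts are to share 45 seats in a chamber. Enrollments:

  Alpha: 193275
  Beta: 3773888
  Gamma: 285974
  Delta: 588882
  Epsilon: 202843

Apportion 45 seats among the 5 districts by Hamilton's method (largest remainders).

Standard divisor: 5044862 ÷ 45 ≈ 112108.044.
Standard quotas: Alpha 1.7240, Beta 33.6630, Gamma 2.5509, Delta 5.2528, Epsilon 1.8094.
Lower quotas: Alpha 1, Beta 33, Gamma 2, Delta 5, Epsilon 1 (sum 42, leaving 3 seats).
Remainders in descending order: Epsilon 0.8094, Alpha 0.7240, Beta 0.6630, Gamma 0.5509, Delta 0.2528.
Largest remainders: Epsilon, Alpha, Beta receive the extra seats.

Alpha 2, Beta 34, Gamma 2, Delta 5, Epsilon 2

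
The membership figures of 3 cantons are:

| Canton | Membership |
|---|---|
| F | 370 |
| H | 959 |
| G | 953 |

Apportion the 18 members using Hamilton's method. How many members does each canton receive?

F: 3, H: 8, G: 7

Total 2282; standard divisor 2282/18 ≈ 126.778.
Standard quotas: F 2.918, H 7.564, G 7.517.
Lower quotas: F 2, H 7, G 7 (sum 16, leaving 2 seats).
Remainders in descending order: F 0.918, H 0.564, G 0.517.
Largest remainders: F, H receive the extra seats.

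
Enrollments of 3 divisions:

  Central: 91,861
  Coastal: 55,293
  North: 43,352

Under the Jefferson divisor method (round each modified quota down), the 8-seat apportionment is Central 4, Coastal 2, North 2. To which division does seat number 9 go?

Priority for the next seat is population ÷ (current seats + 1).
Priorities: Central 18372.200, Coastal 18431.000, North 14450.667.
Highest priority: Coastal.

Coastal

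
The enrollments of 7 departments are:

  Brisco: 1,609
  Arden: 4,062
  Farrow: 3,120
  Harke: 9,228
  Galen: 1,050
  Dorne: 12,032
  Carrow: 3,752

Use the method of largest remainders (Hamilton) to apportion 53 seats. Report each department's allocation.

The standard divisor is 34853/53 ≈ 657.604.
Standard quotas: Brisco 2.4468, Arden 6.1770, Farrow 4.7445, Harke 14.0328, Galen 1.5967, Dorne 18.2967, Carrow 5.7056.
Lower quotas: Brisco 2, Arden 6, Farrow 4, Harke 14, Galen 1, Dorne 18, Carrow 5 (sum 50, leaving 3 seats).
Remainders in descending order: Farrow 0.7445, Carrow 0.7056, Galen 0.5967, Brisco 0.4468, Dorne 0.2967, Arden 0.1770, Harke 0.0328.
The surplus seats go to Farrow, Carrow, Galen.

Brisco: 2, Arden: 6, Farrow: 5, Harke: 14, Galen: 2, Dorne: 18, Carrow: 6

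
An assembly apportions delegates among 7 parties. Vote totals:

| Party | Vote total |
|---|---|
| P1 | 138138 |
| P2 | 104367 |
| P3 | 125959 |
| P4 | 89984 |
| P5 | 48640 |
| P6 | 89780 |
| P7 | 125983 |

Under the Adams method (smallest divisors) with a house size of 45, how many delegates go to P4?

6

Standard divisor 722851/45 ≈ 16063.356; standard quotas: P1 8.600, P2 6.497, P3 7.841, P4 5.602, P5 3.028, P6 5.589, P7 7.843.
Rounding up gives 9, 7, 8, 6, 4, 6, 8 = 48 seats, so the divisor must be adjusted.
With modified divisor 17700: modified quotas P1 7.804, P2 5.896, P3 7.116, P4 5.084, P5 2.748, P6 5.072, P7 7.118.
Rounding up: P1 8, P2 6, P3 8, P4 6, P5 3, P6 6, P7 8 (total 45).
P4 receives 6.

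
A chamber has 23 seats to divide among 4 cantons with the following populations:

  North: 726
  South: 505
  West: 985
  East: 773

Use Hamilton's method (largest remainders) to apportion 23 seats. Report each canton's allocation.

The standard divisor is 2989/23 ≈ 129.957.
Standard quotas: North 5.586, South 3.886, West 7.579, East 5.948.
Lower quotas: North 5, South 3, West 7, East 5 (sum 20, leaving 3 seats).
Remainders in descending order: East 0.948, South 0.886, North 0.586, West 0.579.
The surplus seats go to East, South, North.

North 6, South 4, West 7, East 6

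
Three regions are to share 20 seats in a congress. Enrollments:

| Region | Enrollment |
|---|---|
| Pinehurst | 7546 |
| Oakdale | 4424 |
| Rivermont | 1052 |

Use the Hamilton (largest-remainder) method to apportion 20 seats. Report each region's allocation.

Pinehurst: 11; Oakdale: 7; Rivermont: 2

Total 13022; standard divisor 13022/20 ≈ 651.1.
Standard quotas: Pinehurst 11.5896, Oakdale 6.7947, Rivermont 1.6157.
Lower quotas: Pinehurst 11, Oakdale 6, Rivermont 1 (sum 18, leaving 2 seats).
Remainders in descending order: Oakdale 0.7947, Rivermont 0.6157, Pinehurst 0.5896.
The surplus seats go to Oakdale, Rivermont.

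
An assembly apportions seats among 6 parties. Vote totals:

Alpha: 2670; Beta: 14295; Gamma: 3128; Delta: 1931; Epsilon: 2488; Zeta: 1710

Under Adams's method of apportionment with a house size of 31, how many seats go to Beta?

Standard divisor 26222/31 ≈ 845.871; standard quotas: Alpha 3.157, Beta 16.900, Gamma 3.698, Delta 2.283, Epsilon 2.941, Zeta 2.022.
Rounding up gives 4, 17, 4, 3, 3, 3 = 34 seats, so the divisor must be adjusted.
With modified divisor 900: modified quotas Alpha 2.967, Beta 15.883, Gamma 3.476, Delta 2.146, Epsilon 2.764, Zeta 1.900.
Rounding up: Alpha 3, Beta 16, Gamma 4, Delta 3, Epsilon 3, Zeta 2 (total 31).
Beta receives 16.

16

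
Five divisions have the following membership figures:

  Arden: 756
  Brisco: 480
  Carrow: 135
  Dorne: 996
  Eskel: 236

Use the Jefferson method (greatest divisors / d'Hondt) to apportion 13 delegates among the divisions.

Arden 4, Brisco 2, Carrow 0, Dorne 6, Eskel 1

Standard divisor 2603/13 ≈ 200.231; standard quotas: Arden 3.776, Brisco 2.397, Carrow 0.674, Dorne 4.974, Eskel 1.179.
Rounding down gives 3, 2, 0, 4, 1 = 10 seats, so the divisor must be adjusted.
With modified divisor 163: modified quotas Arden 4.638, Brisco 2.945, Carrow 0.828, Dorne 6.110, Eskel 1.448.
Rounding down: Arden 4, Brisco 2, Carrow 0, Dorne 6, Eskel 1 (total 13).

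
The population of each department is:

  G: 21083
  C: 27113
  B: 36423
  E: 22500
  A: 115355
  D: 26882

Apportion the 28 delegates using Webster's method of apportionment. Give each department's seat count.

G 2; C 3; B 4; E 3; A 13; D 3

Standard divisor 249356/28 ≈ 8905.571; standard quotas: G 2.367, C 3.044, B 4.090, E 2.527, A 12.953, D 3.019.
Rounding to the nearest integer gives G 2, C 3, B 4, E 3, A 13, D 3 — total 28, matching the house size, so no adjustment is needed.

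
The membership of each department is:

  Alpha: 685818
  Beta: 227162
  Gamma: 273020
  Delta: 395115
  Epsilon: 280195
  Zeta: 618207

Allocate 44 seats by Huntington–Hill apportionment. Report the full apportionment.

Alpha=12; Beta=4; Gamma=5; Delta=7; Epsilon=5; Zeta=11

With divisor 56927: modified quotas Alpha 12.047, Beta 3.990, Gamma 4.796, Delta 6.941, Epsilon 4.922, Zeta 10.860.
Geometric-mean thresholds: Alpha √(12·13)=12.490, Beta √(3·4)=3.464, Gamma √(4·5)=4.472, Delta √(6·7)=6.481, Epsilon √(4·5)=4.472, Zeta √(10·11)=10.488.
Each quota rounded against its threshold gives Alpha 12, Beta 4, Gamma 5, Delta 7, Epsilon 5, Zeta 11 (total 44).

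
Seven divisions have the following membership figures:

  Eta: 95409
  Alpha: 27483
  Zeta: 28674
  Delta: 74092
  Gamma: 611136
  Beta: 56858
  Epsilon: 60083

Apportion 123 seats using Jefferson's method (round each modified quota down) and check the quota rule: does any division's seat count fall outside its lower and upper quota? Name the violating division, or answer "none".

Standard quotas: Eta 12.305, Alpha 3.544, Zeta 3.698, Delta 9.555, Gamma 78.816, Beta 7.333, Epsilon 7.749.
Jefferson allocation: Eta 12, Alpha 3, Zeta 3, Delta 9, Gamma 81, Beta 7, Epsilon 8.
Gamma has quota 78.816 (lower 78, upper 79) but receives 81 — outside the quota interval.

Gamma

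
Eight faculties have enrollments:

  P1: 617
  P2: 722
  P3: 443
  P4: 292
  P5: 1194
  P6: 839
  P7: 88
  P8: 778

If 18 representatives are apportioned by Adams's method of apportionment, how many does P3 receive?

Standard divisor 4973/18 ≈ 276.278; standard quotas: P1 2.233, P2 2.613, P3 1.603, P4 1.057, P5 4.322, P6 3.037, P7 0.319, P8 2.816.
Rounding up gives 3, 3, 2, 2, 5, 4, 1, 3 = 23 seats, so the divisor must be adjusted.
With modified divisor 380: modified quotas P1 1.624, P2 1.900, P3 1.166, P4 0.768, P5 3.142, P6 2.208, P7 0.232, P8 2.047.
Rounding up: P1 2, P2 2, P3 2, P4 1, P5 4, P6 3, P7 1, P8 3 (total 18).
P3 receives 2.

2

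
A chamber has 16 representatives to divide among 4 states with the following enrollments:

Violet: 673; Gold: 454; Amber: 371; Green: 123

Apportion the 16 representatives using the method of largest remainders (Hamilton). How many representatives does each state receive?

Violet 7, Gold 4, Amber 4, Green 1

Total 1621; standard divisor 1621/16 ≈ 101.312.
Standard quotas: Violet 6.643, Gold 4.481, Amber 3.662, Green 1.214.
Lower quotas: Violet 6, Gold 4, Amber 3, Green 1 (sum 14, leaving 2 seats).
Remainders in descending order: Amber 0.662, Violet 0.643, Gold 0.481, Green 0.214.
Largest remainders: Amber, Violet receive the extra seats.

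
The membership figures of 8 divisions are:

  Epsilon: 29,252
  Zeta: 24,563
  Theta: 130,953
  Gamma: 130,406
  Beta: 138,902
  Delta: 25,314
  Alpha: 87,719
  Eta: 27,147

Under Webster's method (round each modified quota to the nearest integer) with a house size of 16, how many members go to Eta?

1

Standard divisor 594256/16 ≈ 37141; standard quotas: Epsilon 0.788, Zeta 0.661, Theta 3.526, Gamma 3.511, Beta 3.740, Delta 0.682, Alpha 2.362, Eta 0.731.
Rounding to the nearest integer gives 1, 1, 4, 4, 4, 1, 2, 1 = 18 seats, so the divisor must be adjusted.
With modified divisor 38600: modified quotas Epsilon 0.758, Zeta 0.636, Theta 3.393, Gamma 3.378, Beta 3.598, Delta 0.656, Alpha 2.273, Eta 0.703.
Rounding to the nearest integer: Epsilon 1, Zeta 1, Theta 3, Gamma 3, Beta 4, Delta 1, Alpha 2, Eta 1 (total 16).
Eta receives 1.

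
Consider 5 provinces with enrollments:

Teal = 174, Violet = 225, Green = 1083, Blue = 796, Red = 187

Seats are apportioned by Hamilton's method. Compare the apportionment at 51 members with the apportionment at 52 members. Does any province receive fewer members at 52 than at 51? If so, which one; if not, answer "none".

Teal

At 51 seats: Teal 4, Violet 5, Green 22, Blue 16, Red 4.
At 52 seats: Teal 3, Violet 5, Green 23, Blue 17, Red 4.
Teal drops from 4 to 3.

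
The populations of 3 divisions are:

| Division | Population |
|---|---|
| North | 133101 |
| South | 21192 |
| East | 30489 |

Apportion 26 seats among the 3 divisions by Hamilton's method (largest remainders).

The standard divisor is 184782/26 = 7107.
Standard quotas: North 18.7282, South 2.9818, East 4.2900.
Lower quotas: North 18, South 2, East 4 (sum 24, leaving 2 seats).
Remainders in descending order: South 0.9818, North 0.7282, East 0.2900.
The surplus seats go to South, North.

North 19, South 3, East 4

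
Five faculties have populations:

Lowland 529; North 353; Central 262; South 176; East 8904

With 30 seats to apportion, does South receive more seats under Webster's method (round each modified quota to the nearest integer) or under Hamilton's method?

Webster: Lowland 2, North 1, Central 1, South 1, East 25.
Hamilton: Lowland 2, North 1, Central 1, South 0, East 26.
South gets 1 under Webster and 0 under Hamilton.

Webster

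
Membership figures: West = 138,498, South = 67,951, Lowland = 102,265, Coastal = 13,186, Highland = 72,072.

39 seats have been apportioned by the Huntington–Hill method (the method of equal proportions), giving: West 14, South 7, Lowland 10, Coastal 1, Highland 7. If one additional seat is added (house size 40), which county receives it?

Lowland

Priority for the next seat is population ÷ (√(s·(s+1))).
Priorities: West 9557.270, South 9080.334, Lowland 9750.585, Coastal 9323.910, Highland 9631.026.
Highest priority: Lowland.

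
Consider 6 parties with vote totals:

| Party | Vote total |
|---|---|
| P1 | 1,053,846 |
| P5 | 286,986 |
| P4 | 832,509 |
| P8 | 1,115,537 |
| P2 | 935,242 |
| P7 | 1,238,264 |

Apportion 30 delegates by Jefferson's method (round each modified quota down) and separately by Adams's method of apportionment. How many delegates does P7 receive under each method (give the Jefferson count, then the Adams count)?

Jefferson: P1 6, P5 1, P4 5, P8 6, P2 5, P7 7.
Adams: P1 6, P5 2, P4 5, P8 6, P2 5, P7 6.
P7 gets 7 under Jefferson and 6 under Adams.

7 and 6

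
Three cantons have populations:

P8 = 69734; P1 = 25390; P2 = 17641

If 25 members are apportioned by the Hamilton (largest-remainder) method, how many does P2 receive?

4

The standard divisor is 112765/25 ≈ 4510.6.
Standard quotas: P8 15.4600, P1 5.6290, P2 3.9110.
Lower quotas: P8 15, P1 5, P2 3 (sum 23, leaving 2 seats).
Remainders in descending order: P2 0.9110, P1 0.6290, P8 0.4600.
The surplus seats go to P2, P1.
P2 receives 4.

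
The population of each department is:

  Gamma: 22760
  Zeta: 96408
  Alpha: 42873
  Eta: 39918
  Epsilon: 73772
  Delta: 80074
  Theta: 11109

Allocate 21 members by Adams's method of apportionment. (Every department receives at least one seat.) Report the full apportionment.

Standard divisor 366914/21 ≈ 17472.095; standard quotas: Gamma 1.303, Zeta 5.518, Alpha 2.454, Eta 2.285, Epsilon 4.222, Delta 4.583, Theta 0.636.
Rounding up gives 2, 6, 3, 3, 5, 5, 1 = 25 seats, so the divisor must be adjusted.
With modified divisor 20700: modified quotas Gamma 1.100, Zeta 4.657, Alpha 2.071, Eta 1.928, Epsilon 3.564, Delta 3.868, Theta 0.537.
Rounding up: Gamma 2, Zeta 5, Alpha 3, Eta 2, Epsilon 4, Delta 4, Theta 1 (total 21).

Gamma: 2, Zeta: 5, Alpha: 3, Eta: 2, Epsilon: 4, Delta: 4, Theta: 1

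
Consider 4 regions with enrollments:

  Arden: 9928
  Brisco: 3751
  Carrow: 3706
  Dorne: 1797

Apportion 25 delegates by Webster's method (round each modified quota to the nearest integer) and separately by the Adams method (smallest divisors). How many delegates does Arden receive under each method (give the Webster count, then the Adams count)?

13 and 12

Webster: Arden 13, Brisco 5, Carrow 5, Dorne 2.
Adams: Arden 12, Brisco 5, Carrow 5, Dorne 3.
Arden gets 13 under Webster and 12 under Adams.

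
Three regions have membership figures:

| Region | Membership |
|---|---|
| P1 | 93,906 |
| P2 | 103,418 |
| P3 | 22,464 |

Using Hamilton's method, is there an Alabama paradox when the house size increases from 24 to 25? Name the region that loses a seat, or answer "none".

At 24 seats: P1 10, P2 11, P3 3.
At 25 seats: P1 11, P2 12, P3 2.
P3 drops from 3 to 2.

P3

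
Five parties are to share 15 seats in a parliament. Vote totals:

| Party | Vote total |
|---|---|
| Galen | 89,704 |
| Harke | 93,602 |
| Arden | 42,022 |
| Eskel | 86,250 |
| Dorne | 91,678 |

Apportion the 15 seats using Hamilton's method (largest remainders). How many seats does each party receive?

Galen 3, Harke 4, Arden 2, Eskel 3, Dorne 3

The standard divisor is 403256/15 ≈ 26883.733.
Standard quotas: Galen 3.3367, Harke 3.4817, Arden 1.5631, Eskel 3.2083, Dorne 3.4102.
Lower quotas: Galen 3, Harke 3, Arden 1, Eskel 3, Dorne 3 (sum 13, leaving 2 seats).
Remainders in descending order: Arden 0.5631, Harke 0.4817, Dorne 0.4102, Galen 0.3367, Eskel 0.2083.
Largest remainders: Arden, Harke receive the extra seats.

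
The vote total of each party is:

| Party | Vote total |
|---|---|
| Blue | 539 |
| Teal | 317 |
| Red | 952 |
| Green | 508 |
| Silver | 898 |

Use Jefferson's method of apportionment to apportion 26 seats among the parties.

Standard divisor 3214/26 ≈ 123.615; standard quotas: Blue 4.360, Teal 2.564, Red 7.701, Green 4.110, Silver 7.264.
Rounding down gives 4, 2, 7, 4, 7 = 24 seats, so the divisor must be adjusted.
With modified divisor 110: modified quotas Blue 4.900, Teal 2.882, Red 8.655, Green 4.618, Silver 8.164.
Rounding down: Blue 4, Teal 2, Red 8, Green 4, Silver 8 (total 26).

Blue 4, Teal 2, Red 8, Green 4, Silver 8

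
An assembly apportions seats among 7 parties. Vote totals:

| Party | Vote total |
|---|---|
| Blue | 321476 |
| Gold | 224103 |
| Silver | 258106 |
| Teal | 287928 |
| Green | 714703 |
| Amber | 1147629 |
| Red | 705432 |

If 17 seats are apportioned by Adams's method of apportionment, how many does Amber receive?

Standard divisor 3659377/17 ≈ 215257.471; standard quotas: Blue 1.493, Gold 1.041, Silver 1.199, Teal 1.338, Green 3.320, Amber 5.331, Red 3.277.
Rounding up gives 2, 2, 2, 2, 4, 6, 4 = 22 seats, so the divisor must be adjusted.
With modified divisor 272500: modified quotas Blue 1.180, Gold 0.822, Silver 0.947, Teal 1.057, Green 2.623, Amber 4.211, Red 2.589.
Rounding up: Blue 2, Gold 1, Silver 1, Teal 2, Green 3, Amber 5, Red 3 (total 17).
Amber receives 5.

5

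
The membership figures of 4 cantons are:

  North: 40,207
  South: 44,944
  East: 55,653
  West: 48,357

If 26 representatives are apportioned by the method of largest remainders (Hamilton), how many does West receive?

The standard divisor is 189161/26 ≈ 7275.423.
Standard quotas: North 5.5264, South 6.1775, East 7.6495, West 6.6466.
Lower quotas: North 5, South 6, East 7, West 6 (sum 24, leaving 2 seats).
Remainders in descending order: East 0.6495, West 0.6466, North 0.5264, South 0.1775.
The surplus seats go to East, West.
West receives 7.

7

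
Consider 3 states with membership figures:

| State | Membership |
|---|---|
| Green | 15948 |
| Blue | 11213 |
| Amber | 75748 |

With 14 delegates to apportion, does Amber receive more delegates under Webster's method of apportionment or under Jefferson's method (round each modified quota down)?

Webster: Green 2, Blue 2, Amber 10.
Jefferson: Green 2, Blue 1, Amber 11.
Amber gets 10 under Webster and 11 under Jefferson.

Jefferson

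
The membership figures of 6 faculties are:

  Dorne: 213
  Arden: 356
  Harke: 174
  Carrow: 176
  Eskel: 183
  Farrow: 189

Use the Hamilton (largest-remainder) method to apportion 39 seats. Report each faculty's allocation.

Dorne: 6, Arden: 11, Harke: 5, Carrow: 5, Eskel: 6, Farrow: 6

Standard divisor: 1291 ÷ 39 ≈ 33.103.
Standard quotas: Dorne 6.435, Arden 10.754, Harke 5.256, Carrow 5.317, Eskel 5.528, Farrow 5.710.
Lower quotas: Dorne 6, Arden 10, Harke 5, Carrow 5, Eskel 5, Farrow 5 (sum 36, leaving 3 seats).
Remainders in descending order: Arden 0.754, Farrow 0.710, Eskel 0.528, Dorne 0.435, Carrow 0.317, Harke 0.256.
Largest remainders: Arden, Farrow, Eskel receive the extra seats.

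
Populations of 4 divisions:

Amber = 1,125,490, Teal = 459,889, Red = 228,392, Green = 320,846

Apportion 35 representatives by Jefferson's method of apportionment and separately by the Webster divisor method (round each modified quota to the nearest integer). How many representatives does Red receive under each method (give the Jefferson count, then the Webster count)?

Jefferson: Amber 19, Teal 8, Red 3, Green 5.
Webster: Amber 18, Teal 8, Red 4, Green 5.
Red gets 3 under Jefferson and 4 under Webster.

3 and 4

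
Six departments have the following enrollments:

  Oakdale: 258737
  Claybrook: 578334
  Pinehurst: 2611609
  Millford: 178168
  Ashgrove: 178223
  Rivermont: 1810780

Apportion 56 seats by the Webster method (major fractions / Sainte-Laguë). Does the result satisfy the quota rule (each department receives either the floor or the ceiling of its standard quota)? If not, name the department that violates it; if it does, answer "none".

Standard quotas: Oakdale 2.580, Claybrook 5.767, Pinehurst 26.042, Millford 1.777, Ashgrove 1.777, Rivermont 18.057.
Webster allocation: Oakdale 3, Claybrook 6, Pinehurst 25, Millford 2, Ashgrove 2, Rivermont 18.
Pinehurst has quota 26.042 (lower 26, upper 27) but receives 25 — outside the quota interval.

Pinehurst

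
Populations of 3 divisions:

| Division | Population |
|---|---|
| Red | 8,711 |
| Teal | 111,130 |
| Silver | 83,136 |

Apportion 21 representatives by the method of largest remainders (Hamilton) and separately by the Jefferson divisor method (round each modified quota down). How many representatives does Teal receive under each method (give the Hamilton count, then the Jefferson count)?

11 and 12

Hamilton: Red 1, Teal 11, Silver 9.
Jefferson: Red 0, Teal 12, Silver 9.
Teal gets 11 under Hamilton and 12 under Jefferson.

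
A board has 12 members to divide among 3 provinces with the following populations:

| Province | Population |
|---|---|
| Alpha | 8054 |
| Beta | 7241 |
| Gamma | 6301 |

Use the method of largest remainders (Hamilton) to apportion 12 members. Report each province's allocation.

Alpha=4, Beta=4, Gamma=4

Total 21596; standard divisor 21596/12 ≈ 1799.667.
Standard quotas: Alpha 4.4753, Beta 4.0235, Gamma 3.5012.
Lower quotas: Alpha 4, Beta 4, Gamma 3 (sum 11, leaving 1 seat).
Remainders in descending order: Gamma 0.5012, Alpha 0.4753, Beta 0.0235.
Largest remainder: Gamma receives the extra seat.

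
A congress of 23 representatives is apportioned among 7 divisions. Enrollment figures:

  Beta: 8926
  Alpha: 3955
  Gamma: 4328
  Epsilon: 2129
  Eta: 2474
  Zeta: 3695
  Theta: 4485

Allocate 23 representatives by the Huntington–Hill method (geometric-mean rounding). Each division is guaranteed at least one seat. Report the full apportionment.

Beta=7, Alpha=3, Gamma=3, Epsilon=2, Eta=2, Zeta=3, Theta=3

With divisor 1336: modified quotas Beta 6.681, Alpha 2.960, Gamma 3.240, Epsilon 1.594, Eta 1.852, Zeta 2.766, Theta 3.357.
Geometric-mean thresholds: Beta √(6·7)=6.481, Alpha √(2·3)=2.449, Gamma √(3·4)=3.464, Epsilon √(1·2)=1.414, Eta √(1·2)=1.414, Zeta √(2·3)=2.449, Theta √(3·4)=3.464.
Each quota rounded against its threshold gives Beta 7, Alpha 3, Gamma 3, Epsilon 2, Eta 2, Zeta 3, Theta 3 (total 23).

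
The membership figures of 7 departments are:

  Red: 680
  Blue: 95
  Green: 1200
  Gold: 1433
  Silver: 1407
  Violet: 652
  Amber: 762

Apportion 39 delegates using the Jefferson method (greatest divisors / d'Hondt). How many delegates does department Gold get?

9

Standard divisor 6229/39 ≈ 159.718; standard quotas: Red 4.258, Blue 0.595, Green 7.513, Gold 8.972, Silver 8.809, Violet 4.082, Amber 4.771.
Rounding down gives 4, 0, 7, 8, 8, 4, 4 = 35 seats, so the divisor must be adjusted.
With modified divisor 147: modified quotas Red 4.626, Blue 0.646, Green 8.163, Gold 9.748, Silver 9.571, Violet 4.435, Amber 5.184.
Rounding down: Red 4, Blue 0, Green 8, Gold 9, Silver 9, Violet 4, Amber 5 (total 39).
Gold receives 9.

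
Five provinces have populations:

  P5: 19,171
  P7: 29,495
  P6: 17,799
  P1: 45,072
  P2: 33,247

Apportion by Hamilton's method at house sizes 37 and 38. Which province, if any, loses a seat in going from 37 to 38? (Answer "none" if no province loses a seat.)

At 37 seats: P5 5, P7 8, P6 5, P1 11, P2 8.
At 38 seats: P5 5, P7 8, P6 4, P1 12, P2 9.
P6 drops from 5 to 4.

P6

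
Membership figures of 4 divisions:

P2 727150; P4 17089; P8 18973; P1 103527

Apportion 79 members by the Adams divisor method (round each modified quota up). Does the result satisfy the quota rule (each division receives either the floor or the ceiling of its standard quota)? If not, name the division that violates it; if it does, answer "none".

P2

Standard quotas: P2 66.277, P4 1.558, P8 1.729, P1 9.436.
Adams allocation: P2 65, P4 2, P8 2, P1 10.
P2 has quota 66.277 (lower 66, upper 67) but receives 65 — outside the quota interval.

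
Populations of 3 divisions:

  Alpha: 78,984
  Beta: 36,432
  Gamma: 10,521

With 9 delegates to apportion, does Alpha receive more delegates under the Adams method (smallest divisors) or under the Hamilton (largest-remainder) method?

Adams: Alpha 5, Beta 3, Gamma 1.
Hamilton: Alpha 6, Beta 2, Gamma 1.
Alpha gets 5 under Adams and 6 under Hamilton.

Hamilton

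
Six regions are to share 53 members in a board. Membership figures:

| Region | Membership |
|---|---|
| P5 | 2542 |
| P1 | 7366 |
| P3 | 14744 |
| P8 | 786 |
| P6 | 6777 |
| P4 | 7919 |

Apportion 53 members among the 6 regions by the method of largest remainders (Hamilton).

P5=3, P1=10, P3=20, P8=1, P6=9, P4=10

Total 40134; standard divisor 40134/53 ≈ 757.245.
Standard quotas: P5 3.3569, P1 9.7274, P3 19.4706, P8 1.0380, P6 8.9495, P4 10.4576.
Lower quotas: P5 3, P1 9, P3 19, P8 1, P6 8, P4 10 (sum 50, leaving 3 seats).
Remainders in descending order: P6 0.9495, P1 0.7274, P3 0.4706, P4 0.4576, P5 0.3569, P8 0.0380.
Largest remainders: P6, P1, P3 receive the extra seats.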